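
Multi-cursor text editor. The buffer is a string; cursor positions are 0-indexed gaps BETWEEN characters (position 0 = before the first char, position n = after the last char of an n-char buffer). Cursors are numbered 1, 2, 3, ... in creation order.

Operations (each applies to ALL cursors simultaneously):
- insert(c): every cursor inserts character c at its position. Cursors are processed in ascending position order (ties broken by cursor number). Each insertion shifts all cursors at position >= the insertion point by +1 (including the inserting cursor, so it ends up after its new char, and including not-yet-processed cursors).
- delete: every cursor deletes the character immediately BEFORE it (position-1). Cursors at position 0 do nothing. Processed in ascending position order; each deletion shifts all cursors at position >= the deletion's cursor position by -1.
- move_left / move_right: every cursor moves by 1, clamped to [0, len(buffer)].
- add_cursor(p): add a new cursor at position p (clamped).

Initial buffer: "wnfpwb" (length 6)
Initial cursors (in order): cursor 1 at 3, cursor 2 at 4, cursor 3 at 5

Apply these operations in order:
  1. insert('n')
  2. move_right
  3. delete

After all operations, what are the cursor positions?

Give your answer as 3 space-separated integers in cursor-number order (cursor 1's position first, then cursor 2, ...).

Answer: 4 5 6

Derivation:
After op 1 (insert('n')): buffer="wnfnpnwnb" (len 9), cursors c1@4 c2@6 c3@8, authorship ...1.2.3.
After op 2 (move_right): buffer="wnfnpnwnb" (len 9), cursors c1@5 c2@7 c3@9, authorship ...1.2.3.
After op 3 (delete): buffer="wnfnnn" (len 6), cursors c1@4 c2@5 c3@6, authorship ...123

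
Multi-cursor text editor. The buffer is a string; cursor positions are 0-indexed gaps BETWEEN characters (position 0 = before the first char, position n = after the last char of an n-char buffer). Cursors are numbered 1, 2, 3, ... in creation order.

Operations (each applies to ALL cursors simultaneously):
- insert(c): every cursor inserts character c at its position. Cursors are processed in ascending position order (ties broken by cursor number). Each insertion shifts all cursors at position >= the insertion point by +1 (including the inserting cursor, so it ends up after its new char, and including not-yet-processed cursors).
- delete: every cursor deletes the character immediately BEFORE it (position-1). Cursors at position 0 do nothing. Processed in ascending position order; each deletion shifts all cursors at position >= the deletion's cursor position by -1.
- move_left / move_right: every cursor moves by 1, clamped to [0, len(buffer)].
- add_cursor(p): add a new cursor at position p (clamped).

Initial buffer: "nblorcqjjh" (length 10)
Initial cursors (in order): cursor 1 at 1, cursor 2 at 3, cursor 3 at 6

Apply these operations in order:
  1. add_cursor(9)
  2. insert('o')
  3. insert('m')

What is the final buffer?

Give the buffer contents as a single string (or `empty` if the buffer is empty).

Answer: nomblomorcomqjjomh

Derivation:
After op 1 (add_cursor(9)): buffer="nblorcqjjh" (len 10), cursors c1@1 c2@3 c3@6 c4@9, authorship ..........
After op 2 (insert('o')): buffer="nobloorcoqjjoh" (len 14), cursors c1@2 c2@5 c3@9 c4@13, authorship .1..2...3...4.
After op 3 (insert('m')): buffer="nomblomorcomqjjomh" (len 18), cursors c1@3 c2@7 c3@12 c4@17, authorship .11..22...33...44.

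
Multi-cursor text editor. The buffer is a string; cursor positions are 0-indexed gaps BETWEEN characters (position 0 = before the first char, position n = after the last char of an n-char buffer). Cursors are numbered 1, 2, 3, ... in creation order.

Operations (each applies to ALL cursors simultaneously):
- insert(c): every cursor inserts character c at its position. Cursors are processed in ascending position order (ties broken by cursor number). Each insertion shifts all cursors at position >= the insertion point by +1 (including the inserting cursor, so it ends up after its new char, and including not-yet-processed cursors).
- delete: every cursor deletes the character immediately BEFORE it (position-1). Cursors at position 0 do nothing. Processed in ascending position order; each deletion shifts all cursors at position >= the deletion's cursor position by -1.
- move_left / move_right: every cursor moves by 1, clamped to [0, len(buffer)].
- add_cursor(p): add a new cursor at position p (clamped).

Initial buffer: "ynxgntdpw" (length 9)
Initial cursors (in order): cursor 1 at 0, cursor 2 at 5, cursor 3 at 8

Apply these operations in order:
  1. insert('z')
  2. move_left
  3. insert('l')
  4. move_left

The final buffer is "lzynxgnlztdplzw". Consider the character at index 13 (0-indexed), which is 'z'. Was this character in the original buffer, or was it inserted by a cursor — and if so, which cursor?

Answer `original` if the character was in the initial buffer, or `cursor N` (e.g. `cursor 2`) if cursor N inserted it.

After op 1 (insert('z')): buffer="zynxgnztdpzw" (len 12), cursors c1@1 c2@7 c3@11, authorship 1.....2...3.
After op 2 (move_left): buffer="zynxgnztdpzw" (len 12), cursors c1@0 c2@6 c3@10, authorship 1.....2...3.
After op 3 (insert('l')): buffer="lzynxgnlztdplzw" (len 15), cursors c1@1 c2@8 c3@13, authorship 11.....22...33.
After op 4 (move_left): buffer="lzynxgnlztdplzw" (len 15), cursors c1@0 c2@7 c3@12, authorship 11.....22...33.
Authorship (.=original, N=cursor N): 1 1 . . . . . 2 2 . . . 3 3 .
Index 13: author = 3

Answer: cursor 3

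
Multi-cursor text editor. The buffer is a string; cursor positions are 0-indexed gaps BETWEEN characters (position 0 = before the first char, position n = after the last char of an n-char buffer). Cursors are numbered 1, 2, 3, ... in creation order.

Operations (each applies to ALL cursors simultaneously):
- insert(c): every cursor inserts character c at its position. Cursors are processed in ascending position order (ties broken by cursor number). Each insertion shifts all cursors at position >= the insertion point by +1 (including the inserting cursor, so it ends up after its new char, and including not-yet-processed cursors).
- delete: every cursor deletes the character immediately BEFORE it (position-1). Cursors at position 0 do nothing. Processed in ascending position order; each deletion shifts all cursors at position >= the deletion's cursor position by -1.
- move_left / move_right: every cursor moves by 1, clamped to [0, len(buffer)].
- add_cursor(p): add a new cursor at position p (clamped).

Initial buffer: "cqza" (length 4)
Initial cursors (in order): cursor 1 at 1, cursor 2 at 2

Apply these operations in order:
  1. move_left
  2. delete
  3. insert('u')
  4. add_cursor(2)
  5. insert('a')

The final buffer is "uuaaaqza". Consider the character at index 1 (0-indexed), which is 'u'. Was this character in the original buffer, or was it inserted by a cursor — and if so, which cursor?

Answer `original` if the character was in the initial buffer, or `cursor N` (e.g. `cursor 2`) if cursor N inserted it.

Answer: cursor 2

Derivation:
After op 1 (move_left): buffer="cqza" (len 4), cursors c1@0 c2@1, authorship ....
After op 2 (delete): buffer="qza" (len 3), cursors c1@0 c2@0, authorship ...
After op 3 (insert('u')): buffer="uuqza" (len 5), cursors c1@2 c2@2, authorship 12...
After op 4 (add_cursor(2)): buffer="uuqza" (len 5), cursors c1@2 c2@2 c3@2, authorship 12...
After op 5 (insert('a')): buffer="uuaaaqza" (len 8), cursors c1@5 c2@5 c3@5, authorship 12123...
Authorship (.=original, N=cursor N): 1 2 1 2 3 . . .
Index 1: author = 2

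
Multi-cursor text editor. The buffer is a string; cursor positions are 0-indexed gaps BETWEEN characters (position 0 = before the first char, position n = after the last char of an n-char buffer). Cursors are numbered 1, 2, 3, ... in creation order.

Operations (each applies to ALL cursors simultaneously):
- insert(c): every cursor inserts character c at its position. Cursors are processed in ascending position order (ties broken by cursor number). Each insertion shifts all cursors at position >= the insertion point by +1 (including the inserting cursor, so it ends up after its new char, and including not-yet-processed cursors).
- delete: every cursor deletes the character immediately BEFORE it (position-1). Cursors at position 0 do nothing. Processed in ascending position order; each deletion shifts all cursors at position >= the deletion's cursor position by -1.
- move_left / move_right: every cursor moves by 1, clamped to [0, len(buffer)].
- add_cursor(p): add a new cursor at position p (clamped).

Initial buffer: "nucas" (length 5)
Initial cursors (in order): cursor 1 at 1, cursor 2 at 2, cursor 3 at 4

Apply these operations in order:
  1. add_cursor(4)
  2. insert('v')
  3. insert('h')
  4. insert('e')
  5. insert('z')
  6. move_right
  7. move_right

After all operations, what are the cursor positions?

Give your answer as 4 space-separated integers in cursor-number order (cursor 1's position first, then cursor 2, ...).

After op 1 (add_cursor(4)): buffer="nucas" (len 5), cursors c1@1 c2@2 c3@4 c4@4, authorship .....
After op 2 (insert('v')): buffer="nvuvcavvs" (len 9), cursors c1@2 c2@4 c3@8 c4@8, authorship .1.2..34.
After op 3 (insert('h')): buffer="nvhuvhcavvhhs" (len 13), cursors c1@3 c2@6 c3@12 c4@12, authorship .11.22..3434.
After op 4 (insert('e')): buffer="nvheuvhecavvhhees" (len 17), cursors c1@4 c2@8 c3@16 c4@16, authorship .111.222..343434.
After op 5 (insert('z')): buffer="nvhezuvhezcavvhheezzs" (len 21), cursors c1@5 c2@10 c3@20 c4@20, authorship .1111.2222..34343434.
After op 6 (move_right): buffer="nvhezuvhezcavvhheezzs" (len 21), cursors c1@6 c2@11 c3@21 c4@21, authorship .1111.2222..34343434.
After op 7 (move_right): buffer="nvhezuvhezcavvhheezzs" (len 21), cursors c1@7 c2@12 c3@21 c4@21, authorship .1111.2222..34343434.

Answer: 7 12 21 21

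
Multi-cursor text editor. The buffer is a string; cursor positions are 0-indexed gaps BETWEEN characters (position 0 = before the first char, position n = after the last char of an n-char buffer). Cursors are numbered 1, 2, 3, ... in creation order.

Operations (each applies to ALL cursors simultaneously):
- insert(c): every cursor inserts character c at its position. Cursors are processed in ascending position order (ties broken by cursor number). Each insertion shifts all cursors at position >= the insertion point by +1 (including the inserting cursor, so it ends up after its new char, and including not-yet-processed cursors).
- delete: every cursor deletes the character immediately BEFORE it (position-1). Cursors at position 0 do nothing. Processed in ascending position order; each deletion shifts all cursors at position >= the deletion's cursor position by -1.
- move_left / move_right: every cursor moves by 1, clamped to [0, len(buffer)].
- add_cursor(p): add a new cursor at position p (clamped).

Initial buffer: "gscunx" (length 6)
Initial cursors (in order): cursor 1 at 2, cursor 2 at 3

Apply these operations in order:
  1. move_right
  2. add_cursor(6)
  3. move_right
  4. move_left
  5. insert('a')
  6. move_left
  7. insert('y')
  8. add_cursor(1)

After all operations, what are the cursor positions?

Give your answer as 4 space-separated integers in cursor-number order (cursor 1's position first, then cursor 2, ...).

After op 1 (move_right): buffer="gscunx" (len 6), cursors c1@3 c2@4, authorship ......
After op 2 (add_cursor(6)): buffer="gscunx" (len 6), cursors c1@3 c2@4 c3@6, authorship ......
After op 3 (move_right): buffer="gscunx" (len 6), cursors c1@4 c2@5 c3@6, authorship ......
After op 4 (move_left): buffer="gscunx" (len 6), cursors c1@3 c2@4 c3@5, authorship ......
After op 5 (insert('a')): buffer="gscauanax" (len 9), cursors c1@4 c2@6 c3@8, authorship ...1.2.3.
After op 6 (move_left): buffer="gscauanax" (len 9), cursors c1@3 c2@5 c3@7, authorship ...1.2.3.
After op 7 (insert('y')): buffer="gscyauyanyax" (len 12), cursors c1@4 c2@7 c3@10, authorship ...11.22.33.
After op 8 (add_cursor(1)): buffer="gscyauyanyax" (len 12), cursors c4@1 c1@4 c2@7 c3@10, authorship ...11.22.33.

Answer: 4 7 10 1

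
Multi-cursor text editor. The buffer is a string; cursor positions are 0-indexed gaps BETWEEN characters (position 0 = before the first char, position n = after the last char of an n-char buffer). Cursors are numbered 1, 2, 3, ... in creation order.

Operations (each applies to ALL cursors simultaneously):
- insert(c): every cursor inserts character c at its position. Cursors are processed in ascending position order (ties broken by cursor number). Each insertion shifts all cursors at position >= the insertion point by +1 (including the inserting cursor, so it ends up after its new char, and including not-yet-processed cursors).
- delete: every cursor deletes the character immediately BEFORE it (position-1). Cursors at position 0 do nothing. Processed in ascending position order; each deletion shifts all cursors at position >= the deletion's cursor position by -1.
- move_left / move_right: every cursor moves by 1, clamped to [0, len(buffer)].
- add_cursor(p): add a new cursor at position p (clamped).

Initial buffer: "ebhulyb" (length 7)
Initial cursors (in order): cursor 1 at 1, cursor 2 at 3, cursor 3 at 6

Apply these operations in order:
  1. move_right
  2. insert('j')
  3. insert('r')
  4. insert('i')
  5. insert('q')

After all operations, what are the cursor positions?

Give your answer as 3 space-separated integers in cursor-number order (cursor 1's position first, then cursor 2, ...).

Answer: 6 12 19

Derivation:
After op 1 (move_right): buffer="ebhulyb" (len 7), cursors c1@2 c2@4 c3@7, authorship .......
After op 2 (insert('j')): buffer="ebjhujlybj" (len 10), cursors c1@3 c2@6 c3@10, authorship ..1..2...3
After op 3 (insert('r')): buffer="ebjrhujrlybjr" (len 13), cursors c1@4 c2@8 c3@13, authorship ..11..22...33
After op 4 (insert('i')): buffer="ebjrihujrilybjri" (len 16), cursors c1@5 c2@10 c3@16, authorship ..111..222...333
After op 5 (insert('q')): buffer="ebjriqhujriqlybjriq" (len 19), cursors c1@6 c2@12 c3@19, authorship ..1111..2222...3333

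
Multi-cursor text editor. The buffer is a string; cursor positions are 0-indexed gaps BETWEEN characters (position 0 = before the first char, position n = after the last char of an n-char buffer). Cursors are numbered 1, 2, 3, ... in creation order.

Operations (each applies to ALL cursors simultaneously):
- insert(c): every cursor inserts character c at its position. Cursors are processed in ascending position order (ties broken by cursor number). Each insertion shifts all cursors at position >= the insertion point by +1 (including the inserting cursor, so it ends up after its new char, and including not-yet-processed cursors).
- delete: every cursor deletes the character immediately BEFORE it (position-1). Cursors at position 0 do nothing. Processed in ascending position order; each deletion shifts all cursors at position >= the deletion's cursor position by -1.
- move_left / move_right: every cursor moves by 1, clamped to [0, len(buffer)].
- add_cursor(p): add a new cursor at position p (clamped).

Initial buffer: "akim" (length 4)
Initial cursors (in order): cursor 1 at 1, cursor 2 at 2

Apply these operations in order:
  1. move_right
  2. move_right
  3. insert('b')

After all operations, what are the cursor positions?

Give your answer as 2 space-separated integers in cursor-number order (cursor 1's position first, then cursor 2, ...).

Answer: 4 6

Derivation:
After op 1 (move_right): buffer="akim" (len 4), cursors c1@2 c2@3, authorship ....
After op 2 (move_right): buffer="akim" (len 4), cursors c1@3 c2@4, authorship ....
After op 3 (insert('b')): buffer="akibmb" (len 6), cursors c1@4 c2@6, authorship ...1.2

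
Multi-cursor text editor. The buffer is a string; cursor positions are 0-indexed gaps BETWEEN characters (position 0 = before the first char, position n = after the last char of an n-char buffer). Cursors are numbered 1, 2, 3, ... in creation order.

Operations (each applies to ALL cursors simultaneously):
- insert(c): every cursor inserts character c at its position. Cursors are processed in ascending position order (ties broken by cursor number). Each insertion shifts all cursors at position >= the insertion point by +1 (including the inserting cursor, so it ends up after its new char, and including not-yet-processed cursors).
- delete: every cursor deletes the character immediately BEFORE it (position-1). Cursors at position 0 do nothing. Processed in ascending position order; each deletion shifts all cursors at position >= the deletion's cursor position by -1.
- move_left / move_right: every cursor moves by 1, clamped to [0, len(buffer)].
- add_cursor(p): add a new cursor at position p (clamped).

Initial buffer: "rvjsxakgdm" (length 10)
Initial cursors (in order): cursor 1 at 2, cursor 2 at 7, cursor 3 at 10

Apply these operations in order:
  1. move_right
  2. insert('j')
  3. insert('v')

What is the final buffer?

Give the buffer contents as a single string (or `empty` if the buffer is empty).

After op 1 (move_right): buffer="rvjsxakgdm" (len 10), cursors c1@3 c2@8 c3@10, authorship ..........
After op 2 (insert('j')): buffer="rvjjsxakgjdmj" (len 13), cursors c1@4 c2@10 c3@13, authorship ...1.....2..3
After op 3 (insert('v')): buffer="rvjjvsxakgjvdmjv" (len 16), cursors c1@5 c2@12 c3@16, authorship ...11.....22..33

Answer: rvjjvsxakgjvdmjv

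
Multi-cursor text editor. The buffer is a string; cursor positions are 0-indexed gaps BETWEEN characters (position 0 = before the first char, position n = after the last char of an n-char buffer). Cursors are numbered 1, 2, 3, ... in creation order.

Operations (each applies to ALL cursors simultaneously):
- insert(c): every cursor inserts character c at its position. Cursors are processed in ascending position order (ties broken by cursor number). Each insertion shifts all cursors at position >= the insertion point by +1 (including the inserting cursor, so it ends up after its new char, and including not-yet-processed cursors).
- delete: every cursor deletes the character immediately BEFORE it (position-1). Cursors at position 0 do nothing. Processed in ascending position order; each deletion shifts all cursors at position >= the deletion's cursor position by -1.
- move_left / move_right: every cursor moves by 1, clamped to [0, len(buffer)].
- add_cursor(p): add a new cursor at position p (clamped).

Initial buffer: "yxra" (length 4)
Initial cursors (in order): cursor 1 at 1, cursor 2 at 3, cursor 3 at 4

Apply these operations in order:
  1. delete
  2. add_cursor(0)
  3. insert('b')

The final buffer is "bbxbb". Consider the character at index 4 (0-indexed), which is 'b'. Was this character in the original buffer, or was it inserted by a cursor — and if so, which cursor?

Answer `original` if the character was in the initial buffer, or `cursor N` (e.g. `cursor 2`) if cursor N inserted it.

Answer: cursor 3

Derivation:
After op 1 (delete): buffer="x" (len 1), cursors c1@0 c2@1 c3@1, authorship .
After op 2 (add_cursor(0)): buffer="x" (len 1), cursors c1@0 c4@0 c2@1 c3@1, authorship .
After op 3 (insert('b')): buffer="bbxbb" (len 5), cursors c1@2 c4@2 c2@5 c3@5, authorship 14.23
Authorship (.=original, N=cursor N): 1 4 . 2 3
Index 4: author = 3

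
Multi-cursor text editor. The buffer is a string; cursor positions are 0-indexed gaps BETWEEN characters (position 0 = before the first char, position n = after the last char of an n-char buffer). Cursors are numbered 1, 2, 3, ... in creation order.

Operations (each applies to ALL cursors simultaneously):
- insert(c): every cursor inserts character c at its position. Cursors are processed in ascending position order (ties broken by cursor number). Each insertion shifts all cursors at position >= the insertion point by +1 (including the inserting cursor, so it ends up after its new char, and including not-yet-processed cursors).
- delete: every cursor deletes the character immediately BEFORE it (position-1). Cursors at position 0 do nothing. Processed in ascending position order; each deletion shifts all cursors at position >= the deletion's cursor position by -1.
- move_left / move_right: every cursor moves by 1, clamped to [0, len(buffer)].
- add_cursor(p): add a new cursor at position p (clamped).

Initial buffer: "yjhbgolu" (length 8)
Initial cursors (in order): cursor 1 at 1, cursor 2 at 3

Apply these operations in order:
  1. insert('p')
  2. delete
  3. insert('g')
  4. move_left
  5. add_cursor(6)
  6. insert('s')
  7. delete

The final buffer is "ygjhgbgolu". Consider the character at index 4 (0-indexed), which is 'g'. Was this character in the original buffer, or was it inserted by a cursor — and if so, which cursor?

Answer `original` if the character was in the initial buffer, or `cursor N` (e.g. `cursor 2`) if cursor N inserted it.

After op 1 (insert('p')): buffer="ypjhpbgolu" (len 10), cursors c1@2 c2@5, authorship .1..2.....
After op 2 (delete): buffer="yjhbgolu" (len 8), cursors c1@1 c2@3, authorship ........
After op 3 (insert('g')): buffer="ygjhgbgolu" (len 10), cursors c1@2 c2@5, authorship .1..2.....
After op 4 (move_left): buffer="ygjhgbgolu" (len 10), cursors c1@1 c2@4, authorship .1..2.....
After op 5 (add_cursor(6)): buffer="ygjhgbgolu" (len 10), cursors c1@1 c2@4 c3@6, authorship .1..2.....
After op 6 (insert('s')): buffer="ysgjhsgbsgolu" (len 13), cursors c1@2 c2@6 c3@9, authorship .11..22.3....
After op 7 (delete): buffer="ygjhgbgolu" (len 10), cursors c1@1 c2@4 c3@6, authorship .1..2.....
Authorship (.=original, N=cursor N): . 1 . . 2 . . . . .
Index 4: author = 2

Answer: cursor 2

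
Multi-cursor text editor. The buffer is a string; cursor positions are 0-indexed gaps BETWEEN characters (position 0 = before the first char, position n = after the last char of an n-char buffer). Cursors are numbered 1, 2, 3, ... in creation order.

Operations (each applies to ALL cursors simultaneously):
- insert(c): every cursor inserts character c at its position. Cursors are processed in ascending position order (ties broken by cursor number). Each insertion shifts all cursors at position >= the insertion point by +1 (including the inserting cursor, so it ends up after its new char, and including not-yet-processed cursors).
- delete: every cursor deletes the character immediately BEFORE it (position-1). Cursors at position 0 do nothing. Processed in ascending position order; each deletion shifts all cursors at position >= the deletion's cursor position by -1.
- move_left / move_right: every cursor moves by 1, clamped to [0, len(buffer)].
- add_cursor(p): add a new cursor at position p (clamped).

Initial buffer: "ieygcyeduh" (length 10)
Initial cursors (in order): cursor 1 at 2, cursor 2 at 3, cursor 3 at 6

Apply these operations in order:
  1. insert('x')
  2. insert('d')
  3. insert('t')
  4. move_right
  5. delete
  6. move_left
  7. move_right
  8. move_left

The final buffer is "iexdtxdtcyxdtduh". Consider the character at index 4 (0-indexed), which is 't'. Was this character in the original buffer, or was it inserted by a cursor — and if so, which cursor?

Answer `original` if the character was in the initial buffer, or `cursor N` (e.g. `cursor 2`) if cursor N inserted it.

Answer: cursor 1

Derivation:
After op 1 (insert('x')): buffer="iexyxgcyxeduh" (len 13), cursors c1@3 c2@5 c3@9, authorship ..1.2...3....
After op 2 (insert('d')): buffer="iexdyxdgcyxdeduh" (len 16), cursors c1@4 c2@7 c3@12, authorship ..11.22...33....
After op 3 (insert('t')): buffer="iexdtyxdtgcyxdteduh" (len 19), cursors c1@5 c2@9 c3@15, authorship ..111.222...333....
After op 4 (move_right): buffer="iexdtyxdtgcyxdteduh" (len 19), cursors c1@6 c2@10 c3@16, authorship ..111.222...333....
After op 5 (delete): buffer="iexdtxdtcyxdtduh" (len 16), cursors c1@5 c2@8 c3@13, authorship ..111222..333...
After op 6 (move_left): buffer="iexdtxdtcyxdtduh" (len 16), cursors c1@4 c2@7 c3@12, authorship ..111222..333...
After op 7 (move_right): buffer="iexdtxdtcyxdtduh" (len 16), cursors c1@5 c2@8 c3@13, authorship ..111222..333...
After op 8 (move_left): buffer="iexdtxdtcyxdtduh" (len 16), cursors c1@4 c2@7 c3@12, authorship ..111222..333...
Authorship (.=original, N=cursor N): . . 1 1 1 2 2 2 . . 3 3 3 . . .
Index 4: author = 1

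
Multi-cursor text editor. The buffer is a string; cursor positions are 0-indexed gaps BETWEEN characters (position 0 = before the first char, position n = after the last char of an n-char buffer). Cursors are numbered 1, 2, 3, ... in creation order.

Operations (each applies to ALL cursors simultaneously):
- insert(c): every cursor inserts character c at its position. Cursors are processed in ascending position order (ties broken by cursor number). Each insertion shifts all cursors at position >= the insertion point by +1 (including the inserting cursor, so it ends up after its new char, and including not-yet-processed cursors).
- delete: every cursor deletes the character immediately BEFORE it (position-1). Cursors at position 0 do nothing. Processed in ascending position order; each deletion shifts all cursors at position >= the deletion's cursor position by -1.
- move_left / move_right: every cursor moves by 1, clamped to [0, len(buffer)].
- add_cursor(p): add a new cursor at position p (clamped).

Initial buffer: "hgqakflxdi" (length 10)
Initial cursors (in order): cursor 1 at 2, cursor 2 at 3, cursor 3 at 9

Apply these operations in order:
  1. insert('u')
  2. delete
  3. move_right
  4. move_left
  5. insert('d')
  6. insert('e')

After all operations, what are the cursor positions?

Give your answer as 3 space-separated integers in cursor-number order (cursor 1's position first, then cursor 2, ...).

After op 1 (insert('u')): buffer="hguquakflxdui" (len 13), cursors c1@3 c2@5 c3@12, authorship ..1.2......3.
After op 2 (delete): buffer="hgqakflxdi" (len 10), cursors c1@2 c2@3 c3@9, authorship ..........
After op 3 (move_right): buffer="hgqakflxdi" (len 10), cursors c1@3 c2@4 c3@10, authorship ..........
After op 4 (move_left): buffer="hgqakflxdi" (len 10), cursors c1@2 c2@3 c3@9, authorship ..........
After op 5 (insert('d')): buffer="hgdqdakflxddi" (len 13), cursors c1@3 c2@5 c3@12, authorship ..1.2......3.
After op 6 (insert('e')): buffer="hgdeqdeakflxddei" (len 16), cursors c1@4 c2@7 c3@15, authorship ..11.22......33.

Answer: 4 7 15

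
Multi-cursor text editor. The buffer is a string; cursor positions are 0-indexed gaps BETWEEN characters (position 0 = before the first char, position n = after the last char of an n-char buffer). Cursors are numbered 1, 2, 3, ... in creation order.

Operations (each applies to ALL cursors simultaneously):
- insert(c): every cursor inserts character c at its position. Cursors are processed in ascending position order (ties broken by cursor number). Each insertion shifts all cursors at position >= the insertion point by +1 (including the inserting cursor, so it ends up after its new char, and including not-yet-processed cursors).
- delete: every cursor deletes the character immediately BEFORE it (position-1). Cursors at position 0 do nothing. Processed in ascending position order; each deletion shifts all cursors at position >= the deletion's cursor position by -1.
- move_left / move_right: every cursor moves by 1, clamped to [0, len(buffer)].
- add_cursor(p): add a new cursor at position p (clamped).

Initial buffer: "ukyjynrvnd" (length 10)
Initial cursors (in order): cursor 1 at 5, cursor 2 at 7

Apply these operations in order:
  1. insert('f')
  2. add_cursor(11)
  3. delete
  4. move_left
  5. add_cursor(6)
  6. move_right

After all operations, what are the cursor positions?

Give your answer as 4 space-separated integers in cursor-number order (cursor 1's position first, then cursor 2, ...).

Answer: 5 7 8 7

Derivation:
After op 1 (insert('f')): buffer="ukyjyfnrfvnd" (len 12), cursors c1@6 c2@9, authorship .....1..2...
After op 2 (add_cursor(11)): buffer="ukyjyfnrfvnd" (len 12), cursors c1@6 c2@9 c3@11, authorship .....1..2...
After op 3 (delete): buffer="ukyjynrvd" (len 9), cursors c1@5 c2@7 c3@8, authorship .........
After op 4 (move_left): buffer="ukyjynrvd" (len 9), cursors c1@4 c2@6 c3@7, authorship .........
After op 5 (add_cursor(6)): buffer="ukyjynrvd" (len 9), cursors c1@4 c2@6 c4@6 c3@7, authorship .........
After op 6 (move_right): buffer="ukyjynrvd" (len 9), cursors c1@5 c2@7 c4@7 c3@8, authorship .........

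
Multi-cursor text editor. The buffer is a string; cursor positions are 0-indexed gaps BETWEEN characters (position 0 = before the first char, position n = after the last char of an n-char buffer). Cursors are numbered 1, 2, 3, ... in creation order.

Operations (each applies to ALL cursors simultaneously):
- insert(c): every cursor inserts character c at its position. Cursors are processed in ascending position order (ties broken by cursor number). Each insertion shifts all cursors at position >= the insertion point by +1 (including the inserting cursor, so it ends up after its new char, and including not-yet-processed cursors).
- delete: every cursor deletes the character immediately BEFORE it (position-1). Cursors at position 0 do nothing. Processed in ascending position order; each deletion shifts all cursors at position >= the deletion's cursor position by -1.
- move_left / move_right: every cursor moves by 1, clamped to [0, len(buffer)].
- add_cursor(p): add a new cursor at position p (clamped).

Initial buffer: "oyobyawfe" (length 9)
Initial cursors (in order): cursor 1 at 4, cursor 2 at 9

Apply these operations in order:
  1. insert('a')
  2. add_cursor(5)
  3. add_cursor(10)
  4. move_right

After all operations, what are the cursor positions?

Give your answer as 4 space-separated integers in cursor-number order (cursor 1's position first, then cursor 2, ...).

Answer: 6 11 6 11

Derivation:
After op 1 (insert('a')): buffer="oyobayawfea" (len 11), cursors c1@5 c2@11, authorship ....1.....2
After op 2 (add_cursor(5)): buffer="oyobayawfea" (len 11), cursors c1@5 c3@5 c2@11, authorship ....1.....2
After op 3 (add_cursor(10)): buffer="oyobayawfea" (len 11), cursors c1@5 c3@5 c4@10 c2@11, authorship ....1.....2
After op 4 (move_right): buffer="oyobayawfea" (len 11), cursors c1@6 c3@6 c2@11 c4@11, authorship ....1.....2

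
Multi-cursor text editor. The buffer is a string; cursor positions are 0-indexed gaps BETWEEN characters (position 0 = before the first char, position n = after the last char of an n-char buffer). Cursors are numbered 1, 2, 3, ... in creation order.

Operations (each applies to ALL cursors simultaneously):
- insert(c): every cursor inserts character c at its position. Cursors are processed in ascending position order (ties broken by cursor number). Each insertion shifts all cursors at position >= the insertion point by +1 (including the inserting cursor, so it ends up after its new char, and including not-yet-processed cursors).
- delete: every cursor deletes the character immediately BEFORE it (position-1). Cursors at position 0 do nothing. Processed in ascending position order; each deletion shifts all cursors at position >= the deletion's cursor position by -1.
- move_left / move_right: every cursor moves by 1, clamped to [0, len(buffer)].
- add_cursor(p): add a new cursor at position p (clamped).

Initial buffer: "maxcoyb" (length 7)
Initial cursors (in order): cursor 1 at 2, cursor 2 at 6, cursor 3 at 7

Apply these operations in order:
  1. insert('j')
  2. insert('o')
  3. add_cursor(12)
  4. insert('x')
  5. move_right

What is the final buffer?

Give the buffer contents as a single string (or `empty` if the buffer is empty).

Answer: majoxxcoyjoxbjxox

Derivation:
After op 1 (insert('j')): buffer="majxcoyjbj" (len 10), cursors c1@3 c2@8 c3@10, authorship ..1....2.3
After op 2 (insert('o')): buffer="majoxcoyjobjo" (len 13), cursors c1@4 c2@10 c3@13, authorship ..11....22.33
After op 3 (add_cursor(12)): buffer="majoxcoyjobjo" (len 13), cursors c1@4 c2@10 c4@12 c3@13, authorship ..11....22.33
After op 4 (insert('x')): buffer="majoxxcoyjoxbjxox" (len 17), cursors c1@5 c2@12 c4@15 c3@17, authorship ..111....222.3433
After op 5 (move_right): buffer="majoxxcoyjoxbjxox" (len 17), cursors c1@6 c2@13 c4@16 c3@17, authorship ..111....222.3433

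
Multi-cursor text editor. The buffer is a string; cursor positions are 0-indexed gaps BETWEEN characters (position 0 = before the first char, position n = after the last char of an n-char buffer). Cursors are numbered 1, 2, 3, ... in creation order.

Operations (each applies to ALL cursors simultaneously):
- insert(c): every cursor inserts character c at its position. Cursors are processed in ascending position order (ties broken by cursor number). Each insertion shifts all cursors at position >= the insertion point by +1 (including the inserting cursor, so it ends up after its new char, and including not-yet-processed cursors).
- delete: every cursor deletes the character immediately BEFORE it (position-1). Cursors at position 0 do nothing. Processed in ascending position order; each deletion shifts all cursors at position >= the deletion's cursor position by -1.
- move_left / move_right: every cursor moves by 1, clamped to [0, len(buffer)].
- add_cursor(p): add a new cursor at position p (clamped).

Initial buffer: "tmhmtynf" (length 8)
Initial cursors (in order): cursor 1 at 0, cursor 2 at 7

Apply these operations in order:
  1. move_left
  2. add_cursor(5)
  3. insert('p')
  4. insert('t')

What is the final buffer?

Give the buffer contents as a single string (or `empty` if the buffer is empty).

Answer: pttmhmtptyptnf

Derivation:
After op 1 (move_left): buffer="tmhmtynf" (len 8), cursors c1@0 c2@6, authorship ........
After op 2 (add_cursor(5)): buffer="tmhmtynf" (len 8), cursors c1@0 c3@5 c2@6, authorship ........
After op 3 (insert('p')): buffer="ptmhmtpypnf" (len 11), cursors c1@1 c3@7 c2@9, authorship 1.....3.2..
After op 4 (insert('t')): buffer="pttmhmtptyptnf" (len 14), cursors c1@2 c3@9 c2@12, authorship 11.....33.22..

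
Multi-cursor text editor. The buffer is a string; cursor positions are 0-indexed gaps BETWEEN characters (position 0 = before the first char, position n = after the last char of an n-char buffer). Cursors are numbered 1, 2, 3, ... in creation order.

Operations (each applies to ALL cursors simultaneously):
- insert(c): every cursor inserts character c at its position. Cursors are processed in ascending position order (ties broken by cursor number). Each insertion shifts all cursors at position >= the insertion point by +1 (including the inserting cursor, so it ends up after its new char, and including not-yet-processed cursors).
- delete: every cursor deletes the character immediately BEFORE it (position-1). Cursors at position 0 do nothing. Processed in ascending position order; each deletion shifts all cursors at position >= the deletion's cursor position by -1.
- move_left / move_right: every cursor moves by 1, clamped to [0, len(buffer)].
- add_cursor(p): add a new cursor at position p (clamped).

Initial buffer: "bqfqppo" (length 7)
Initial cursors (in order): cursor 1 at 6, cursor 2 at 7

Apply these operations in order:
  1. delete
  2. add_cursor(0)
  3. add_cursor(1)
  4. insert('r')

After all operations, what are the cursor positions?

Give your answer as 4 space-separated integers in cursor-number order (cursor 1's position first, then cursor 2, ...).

After op 1 (delete): buffer="bqfqp" (len 5), cursors c1@5 c2@5, authorship .....
After op 2 (add_cursor(0)): buffer="bqfqp" (len 5), cursors c3@0 c1@5 c2@5, authorship .....
After op 3 (add_cursor(1)): buffer="bqfqp" (len 5), cursors c3@0 c4@1 c1@5 c2@5, authorship .....
After op 4 (insert('r')): buffer="rbrqfqprr" (len 9), cursors c3@1 c4@3 c1@9 c2@9, authorship 3.4....12

Answer: 9 9 1 3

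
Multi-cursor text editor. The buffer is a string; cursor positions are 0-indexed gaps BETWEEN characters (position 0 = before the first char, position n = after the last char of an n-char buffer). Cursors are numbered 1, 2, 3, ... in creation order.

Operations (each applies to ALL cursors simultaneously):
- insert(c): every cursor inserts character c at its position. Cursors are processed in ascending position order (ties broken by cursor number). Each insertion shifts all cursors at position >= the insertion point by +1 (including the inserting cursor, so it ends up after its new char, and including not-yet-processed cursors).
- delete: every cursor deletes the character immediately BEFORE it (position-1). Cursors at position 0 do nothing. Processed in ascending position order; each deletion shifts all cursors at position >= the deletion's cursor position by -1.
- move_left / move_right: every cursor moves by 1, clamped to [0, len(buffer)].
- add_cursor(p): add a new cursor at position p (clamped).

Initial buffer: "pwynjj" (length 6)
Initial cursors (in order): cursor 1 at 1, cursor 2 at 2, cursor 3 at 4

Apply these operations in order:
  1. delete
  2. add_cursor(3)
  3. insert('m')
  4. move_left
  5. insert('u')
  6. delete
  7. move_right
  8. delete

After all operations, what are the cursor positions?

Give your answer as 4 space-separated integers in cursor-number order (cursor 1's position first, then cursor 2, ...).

Answer: 0 0 1 3

Derivation:
After op 1 (delete): buffer="yjj" (len 3), cursors c1@0 c2@0 c3@1, authorship ...
After op 2 (add_cursor(3)): buffer="yjj" (len 3), cursors c1@0 c2@0 c3@1 c4@3, authorship ...
After op 3 (insert('m')): buffer="mmymjjm" (len 7), cursors c1@2 c2@2 c3@4 c4@7, authorship 12.3..4
After op 4 (move_left): buffer="mmymjjm" (len 7), cursors c1@1 c2@1 c3@3 c4@6, authorship 12.3..4
After op 5 (insert('u')): buffer="muumyumjjum" (len 11), cursors c1@3 c2@3 c3@6 c4@10, authorship 1122.33..44
After op 6 (delete): buffer="mmymjjm" (len 7), cursors c1@1 c2@1 c3@3 c4@6, authorship 12.3..4
After op 7 (move_right): buffer="mmymjjm" (len 7), cursors c1@2 c2@2 c3@4 c4@7, authorship 12.3..4
After op 8 (delete): buffer="yjj" (len 3), cursors c1@0 c2@0 c3@1 c4@3, authorship ...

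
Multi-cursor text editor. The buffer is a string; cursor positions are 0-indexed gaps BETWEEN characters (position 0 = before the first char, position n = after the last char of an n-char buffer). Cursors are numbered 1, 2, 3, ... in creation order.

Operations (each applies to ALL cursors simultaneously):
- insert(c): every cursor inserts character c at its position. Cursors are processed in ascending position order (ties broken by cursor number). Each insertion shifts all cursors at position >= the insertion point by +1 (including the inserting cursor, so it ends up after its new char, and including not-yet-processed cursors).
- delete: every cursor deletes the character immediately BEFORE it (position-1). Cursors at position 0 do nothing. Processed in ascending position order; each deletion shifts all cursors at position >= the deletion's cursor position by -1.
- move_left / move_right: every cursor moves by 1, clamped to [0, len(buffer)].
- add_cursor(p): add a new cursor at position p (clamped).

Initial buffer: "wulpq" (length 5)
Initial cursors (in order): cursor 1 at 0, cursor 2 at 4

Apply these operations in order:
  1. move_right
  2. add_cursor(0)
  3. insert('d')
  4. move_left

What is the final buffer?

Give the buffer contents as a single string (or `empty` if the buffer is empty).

Answer: dwdulpqd

Derivation:
After op 1 (move_right): buffer="wulpq" (len 5), cursors c1@1 c2@5, authorship .....
After op 2 (add_cursor(0)): buffer="wulpq" (len 5), cursors c3@0 c1@1 c2@5, authorship .....
After op 3 (insert('d')): buffer="dwdulpqd" (len 8), cursors c3@1 c1@3 c2@8, authorship 3.1....2
After op 4 (move_left): buffer="dwdulpqd" (len 8), cursors c3@0 c1@2 c2@7, authorship 3.1....2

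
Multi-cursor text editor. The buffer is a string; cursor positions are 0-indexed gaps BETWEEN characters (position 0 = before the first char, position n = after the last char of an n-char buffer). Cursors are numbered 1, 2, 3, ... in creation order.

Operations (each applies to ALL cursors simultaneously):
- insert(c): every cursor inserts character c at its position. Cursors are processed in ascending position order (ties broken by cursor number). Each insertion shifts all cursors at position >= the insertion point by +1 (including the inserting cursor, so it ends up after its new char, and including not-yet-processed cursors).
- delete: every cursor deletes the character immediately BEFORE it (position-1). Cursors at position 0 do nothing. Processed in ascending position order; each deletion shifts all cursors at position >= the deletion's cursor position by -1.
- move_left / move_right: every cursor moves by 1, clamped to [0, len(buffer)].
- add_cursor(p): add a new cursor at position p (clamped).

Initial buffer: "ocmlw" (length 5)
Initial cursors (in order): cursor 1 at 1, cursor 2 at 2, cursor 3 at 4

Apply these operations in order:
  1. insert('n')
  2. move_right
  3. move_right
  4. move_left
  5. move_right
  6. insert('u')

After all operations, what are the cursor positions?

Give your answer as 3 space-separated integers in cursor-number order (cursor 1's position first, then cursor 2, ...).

After op 1 (insert('n')): buffer="oncnmlnw" (len 8), cursors c1@2 c2@4 c3@7, authorship .1.2..3.
After op 2 (move_right): buffer="oncnmlnw" (len 8), cursors c1@3 c2@5 c3@8, authorship .1.2..3.
After op 3 (move_right): buffer="oncnmlnw" (len 8), cursors c1@4 c2@6 c3@8, authorship .1.2..3.
After op 4 (move_left): buffer="oncnmlnw" (len 8), cursors c1@3 c2@5 c3@7, authorship .1.2..3.
After op 5 (move_right): buffer="oncnmlnw" (len 8), cursors c1@4 c2@6 c3@8, authorship .1.2..3.
After op 6 (insert('u')): buffer="oncnumlunwu" (len 11), cursors c1@5 c2@8 c3@11, authorship .1.21..23.3

Answer: 5 8 11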